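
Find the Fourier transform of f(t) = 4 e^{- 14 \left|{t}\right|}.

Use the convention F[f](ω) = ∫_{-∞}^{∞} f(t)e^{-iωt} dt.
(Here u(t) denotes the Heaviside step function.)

F(ω) = \frac{112}{\omega^{2} + 196}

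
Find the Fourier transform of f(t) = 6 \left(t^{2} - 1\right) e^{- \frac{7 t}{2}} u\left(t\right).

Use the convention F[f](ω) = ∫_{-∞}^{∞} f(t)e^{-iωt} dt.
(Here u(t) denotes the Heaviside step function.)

F(ω) = \frac{12 \left(16 i \omega - \left(2 i \omega + 7\right)^{3} + 56\right)}{\left(2 i \omega + 7\right)^{4}}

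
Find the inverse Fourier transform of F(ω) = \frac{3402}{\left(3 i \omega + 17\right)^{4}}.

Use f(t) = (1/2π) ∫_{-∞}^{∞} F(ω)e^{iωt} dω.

f(t) = 7 t^{3} e^{- \frac{17 t}{3}} u\left(t\right)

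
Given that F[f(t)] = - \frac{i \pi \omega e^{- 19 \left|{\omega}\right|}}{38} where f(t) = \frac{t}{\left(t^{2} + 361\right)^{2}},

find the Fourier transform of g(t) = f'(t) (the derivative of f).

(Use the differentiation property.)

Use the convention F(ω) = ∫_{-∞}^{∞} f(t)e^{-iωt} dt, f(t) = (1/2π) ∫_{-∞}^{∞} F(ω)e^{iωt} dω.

F[g](ω) = \frac{\pi \omega^{2} e^{- 19 \left|{\omega}\right|}}{38}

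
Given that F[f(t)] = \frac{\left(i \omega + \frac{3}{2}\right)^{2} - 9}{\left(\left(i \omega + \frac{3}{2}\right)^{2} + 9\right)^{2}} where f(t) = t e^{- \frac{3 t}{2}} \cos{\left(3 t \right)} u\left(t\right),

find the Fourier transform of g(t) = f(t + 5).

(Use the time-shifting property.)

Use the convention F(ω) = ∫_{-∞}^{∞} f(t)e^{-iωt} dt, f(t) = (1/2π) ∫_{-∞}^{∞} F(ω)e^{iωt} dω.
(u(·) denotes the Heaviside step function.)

F[g](ω) = \frac{4 \left(\left(2 i \omega + 3\right)^{2} - 36\right) e^{5 i \omega}}{\left(\left(2 i \omega + 3\right)^{2} + 36\right)^{2}}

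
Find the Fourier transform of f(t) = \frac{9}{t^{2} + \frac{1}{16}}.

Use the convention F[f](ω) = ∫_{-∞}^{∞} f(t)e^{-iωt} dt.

F(ω) = 36 \pi e^{- \frac{\left|{\omega}\right|}{4}}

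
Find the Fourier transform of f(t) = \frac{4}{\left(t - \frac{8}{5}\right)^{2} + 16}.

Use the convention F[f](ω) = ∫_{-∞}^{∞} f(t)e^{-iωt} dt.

F(ω) = \pi e^{- \frac{8 i \omega}{5} - 4 \left|{\omega}\right|}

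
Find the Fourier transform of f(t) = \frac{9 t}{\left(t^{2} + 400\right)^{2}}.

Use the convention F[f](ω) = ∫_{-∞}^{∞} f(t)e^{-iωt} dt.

F(ω) = - \frac{9 i \pi \omega e^{- 20 \left|{\omega}\right|}}{40}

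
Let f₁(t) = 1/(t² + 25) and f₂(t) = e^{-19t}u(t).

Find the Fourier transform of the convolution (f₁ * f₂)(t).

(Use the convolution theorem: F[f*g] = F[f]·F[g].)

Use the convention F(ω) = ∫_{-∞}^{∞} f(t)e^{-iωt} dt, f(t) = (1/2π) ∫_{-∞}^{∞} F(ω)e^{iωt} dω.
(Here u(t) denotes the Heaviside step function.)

F[f₁*f₂](ω) = \frac{\pi e^{- 5 \left|{\omega}\right|}}{5 \left(i \omega + 19\right)}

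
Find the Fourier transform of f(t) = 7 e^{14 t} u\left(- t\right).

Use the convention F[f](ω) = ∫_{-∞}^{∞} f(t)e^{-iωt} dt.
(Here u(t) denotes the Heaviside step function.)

F(ω) = - \frac{7}{i \omega - 14}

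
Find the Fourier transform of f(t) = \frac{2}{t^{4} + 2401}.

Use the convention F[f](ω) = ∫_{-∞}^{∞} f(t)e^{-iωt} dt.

F(ω) = \frac{2 \pi e^{- \frac{7 \sqrt{2} \left|{\omega}\right|}{2}} \sin{\left(\frac{7 \sqrt{2} \left|{\omega}\right|}{2} + \frac{\pi}{4} \right)}}{343}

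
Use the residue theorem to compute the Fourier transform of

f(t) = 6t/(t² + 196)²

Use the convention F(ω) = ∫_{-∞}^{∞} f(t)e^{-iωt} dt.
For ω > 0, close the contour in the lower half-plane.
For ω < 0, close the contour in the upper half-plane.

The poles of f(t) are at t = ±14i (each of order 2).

Let g(z) = f(z)e^{-iωz}; for large |z| the factor e^{-iωz} decays in the lower half-plane when ω > 0 and in the upper half-plane when ω < 0.

Case ω > 0 (lower half-plane, clockwise contour ⇒ F(ω) = -2πi·ΣRes):
  Res_{z = - 14 i} g(z) = \frac{3 \omega e^{- 14 \omega}}{28} (pole of order 2)
  F(ω) = -2πi·ΣRes = - \frac{3 i \pi \omega e^{- 14 \omega}}{14}

Case ω < 0 (upper half-plane, counterclockwise contour ⇒ F(ω) = +2πi·ΣRes):
  Res_{z = 14 i} g(z) = - \frac{3 \omega e^{14 \omega}}{28} (pole of order 2)
  F(ω) = 2πi·ΣRes = - \frac{3 i \pi \omega e^{14 \omega}}{14}

Both cases combine into a single formula in |ω|:

F(ω) = - \frac{3 i \pi \omega e^{- 14 \left|{\omega}\right|}}{14}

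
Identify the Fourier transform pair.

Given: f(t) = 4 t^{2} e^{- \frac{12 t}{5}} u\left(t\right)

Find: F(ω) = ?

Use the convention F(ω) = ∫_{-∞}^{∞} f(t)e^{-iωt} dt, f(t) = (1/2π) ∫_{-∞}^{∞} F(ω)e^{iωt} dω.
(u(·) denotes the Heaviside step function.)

F(ω) = \frac{1000}{\left(5 i \omega + 12\right)^{3}}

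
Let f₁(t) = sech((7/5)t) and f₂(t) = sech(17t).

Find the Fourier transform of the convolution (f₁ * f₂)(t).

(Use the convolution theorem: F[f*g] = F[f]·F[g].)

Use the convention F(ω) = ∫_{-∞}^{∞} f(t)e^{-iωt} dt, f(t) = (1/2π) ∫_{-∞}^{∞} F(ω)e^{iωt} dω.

F[f₁*f₂](ω) = \frac{5 \pi^{2}}{119 \cosh{\left(\frac{\pi \omega}{34} \right)} \cosh{\left(\frac{5 \pi \omega}{14} \right)}}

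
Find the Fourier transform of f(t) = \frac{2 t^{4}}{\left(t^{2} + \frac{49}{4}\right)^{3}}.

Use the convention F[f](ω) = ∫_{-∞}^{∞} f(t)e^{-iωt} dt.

F(ω) = \frac{\pi \left(49 \omega^{2} - 70 \left|{\omega}\right| + 12\right) e^{- \frac{7 \left|{\omega}\right|}{2}}}{56}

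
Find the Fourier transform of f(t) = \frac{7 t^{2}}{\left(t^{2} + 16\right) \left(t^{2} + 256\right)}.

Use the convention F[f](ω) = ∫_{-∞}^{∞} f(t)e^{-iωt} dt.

F(ω) = \frac{7 \pi \left(4 - e^{12 \left|{\omega}\right|}\right) e^{- 16 \left|{\omega}\right|}}{60}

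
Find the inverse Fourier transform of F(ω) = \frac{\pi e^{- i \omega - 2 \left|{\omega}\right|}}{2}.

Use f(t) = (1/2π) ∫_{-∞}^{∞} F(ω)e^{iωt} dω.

f(t) = \frac{1}{\left(t - 1\right)^{2} + 4}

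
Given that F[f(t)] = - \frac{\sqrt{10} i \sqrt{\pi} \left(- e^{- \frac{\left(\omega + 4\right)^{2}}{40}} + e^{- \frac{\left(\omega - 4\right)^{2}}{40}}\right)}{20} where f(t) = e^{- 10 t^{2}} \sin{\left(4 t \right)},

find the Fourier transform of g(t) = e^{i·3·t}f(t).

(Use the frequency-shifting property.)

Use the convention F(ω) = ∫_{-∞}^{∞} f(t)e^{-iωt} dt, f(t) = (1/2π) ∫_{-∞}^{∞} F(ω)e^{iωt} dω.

F[g](ω) = \frac{\sqrt{10} i \sqrt{\pi} \left(- e^{\frac{2 \omega}{5}} + e^{\frac{6}{5}}\right) e^{- \frac{\omega^{2}}{40} - \frac{\omega}{20} - \frac{49}{40}}}{20}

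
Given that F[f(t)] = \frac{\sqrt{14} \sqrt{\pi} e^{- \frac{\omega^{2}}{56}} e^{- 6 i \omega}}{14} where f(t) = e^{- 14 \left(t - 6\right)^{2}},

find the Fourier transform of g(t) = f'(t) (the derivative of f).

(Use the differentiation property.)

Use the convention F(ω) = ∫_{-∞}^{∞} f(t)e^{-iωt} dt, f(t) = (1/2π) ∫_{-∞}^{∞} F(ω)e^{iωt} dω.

F[g](ω) = \frac{\sqrt{14} i \sqrt{\pi} \omega e^{- \frac{\omega \left(\omega + 336 i\right)}{56}}}{14}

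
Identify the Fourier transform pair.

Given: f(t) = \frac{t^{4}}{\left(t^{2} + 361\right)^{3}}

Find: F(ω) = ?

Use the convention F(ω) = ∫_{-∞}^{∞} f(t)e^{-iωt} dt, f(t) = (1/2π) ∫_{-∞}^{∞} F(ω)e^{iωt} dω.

F(ω) = \frac{\pi \left(361 \omega^{2} - 95 \left|{\omega}\right| + 3\right) e^{- 19 \left|{\omega}\right|}}{152}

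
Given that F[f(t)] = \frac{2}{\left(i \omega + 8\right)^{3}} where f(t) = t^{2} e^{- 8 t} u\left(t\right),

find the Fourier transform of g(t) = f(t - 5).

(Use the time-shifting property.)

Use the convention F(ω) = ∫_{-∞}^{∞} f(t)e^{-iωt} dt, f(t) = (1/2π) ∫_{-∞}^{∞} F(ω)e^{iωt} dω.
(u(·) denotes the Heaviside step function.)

F[g](ω) = \frac{2 e^{- 5 i \omega}}{\left(i \omega + 8\right)^{3}}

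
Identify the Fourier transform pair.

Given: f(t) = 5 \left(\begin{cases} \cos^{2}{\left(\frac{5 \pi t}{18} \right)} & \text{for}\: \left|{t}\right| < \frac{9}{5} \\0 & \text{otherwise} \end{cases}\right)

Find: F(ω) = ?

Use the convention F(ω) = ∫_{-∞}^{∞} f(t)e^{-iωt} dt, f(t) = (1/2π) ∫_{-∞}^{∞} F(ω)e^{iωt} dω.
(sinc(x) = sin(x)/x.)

F(ω) = - \frac{225 \pi^{2} \operatorname{sinc}{\left(\frac{9 \omega}{5} \right)}}{81 \omega^{2} - 25 \pi^{2}}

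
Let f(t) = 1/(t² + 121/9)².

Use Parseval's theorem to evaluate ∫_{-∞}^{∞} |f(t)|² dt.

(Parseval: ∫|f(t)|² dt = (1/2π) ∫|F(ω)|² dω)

∫|f(t)|² dt = \frac{10935 \pi}{311794736}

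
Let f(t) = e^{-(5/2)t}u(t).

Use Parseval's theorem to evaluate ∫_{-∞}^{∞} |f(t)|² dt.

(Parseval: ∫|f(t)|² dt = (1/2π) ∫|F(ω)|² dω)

∫|f(t)|² dt = \frac{1}{5}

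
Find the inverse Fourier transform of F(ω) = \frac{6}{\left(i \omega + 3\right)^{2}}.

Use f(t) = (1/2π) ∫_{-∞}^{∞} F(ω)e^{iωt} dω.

f(t) = 6 t e^{- 3 t} u\left(t\right)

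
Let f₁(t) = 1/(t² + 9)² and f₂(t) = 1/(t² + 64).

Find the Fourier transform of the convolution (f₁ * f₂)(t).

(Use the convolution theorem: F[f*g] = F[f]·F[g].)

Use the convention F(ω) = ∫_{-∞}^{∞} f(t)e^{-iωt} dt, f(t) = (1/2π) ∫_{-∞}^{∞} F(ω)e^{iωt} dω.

F[f₁*f₂](ω) = \frac{\pi^{2} \left(3 \left|{\omega}\right| + 1\right) e^{- 11 \left|{\omega}\right|}}{432}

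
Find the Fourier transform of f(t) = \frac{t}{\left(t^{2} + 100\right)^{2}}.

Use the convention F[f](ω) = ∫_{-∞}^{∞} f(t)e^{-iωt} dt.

F(ω) = - \frac{i \pi \omega e^{- 10 \left|{\omega}\right|}}{20}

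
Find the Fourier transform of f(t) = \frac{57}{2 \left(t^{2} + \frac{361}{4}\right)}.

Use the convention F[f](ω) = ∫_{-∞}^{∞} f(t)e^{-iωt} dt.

F(ω) = 3 \pi e^{- \frac{19 \left|{\omega}\right|}{2}}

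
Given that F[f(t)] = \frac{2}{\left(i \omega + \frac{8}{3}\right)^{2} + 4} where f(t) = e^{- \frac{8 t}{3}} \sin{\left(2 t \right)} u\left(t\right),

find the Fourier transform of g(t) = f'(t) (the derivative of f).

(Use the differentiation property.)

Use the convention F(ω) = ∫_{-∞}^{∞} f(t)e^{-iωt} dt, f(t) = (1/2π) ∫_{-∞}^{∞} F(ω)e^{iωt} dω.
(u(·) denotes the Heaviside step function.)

F[g](ω) = \frac{18 i \omega}{\left(3 i \omega + 8\right)^{2} + 36}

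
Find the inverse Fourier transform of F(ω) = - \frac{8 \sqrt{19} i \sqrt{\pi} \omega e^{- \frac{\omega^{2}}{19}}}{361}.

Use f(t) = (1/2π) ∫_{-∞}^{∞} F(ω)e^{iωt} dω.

f(t) = 2 t e^{- \frac{19 t^{2}}{4}}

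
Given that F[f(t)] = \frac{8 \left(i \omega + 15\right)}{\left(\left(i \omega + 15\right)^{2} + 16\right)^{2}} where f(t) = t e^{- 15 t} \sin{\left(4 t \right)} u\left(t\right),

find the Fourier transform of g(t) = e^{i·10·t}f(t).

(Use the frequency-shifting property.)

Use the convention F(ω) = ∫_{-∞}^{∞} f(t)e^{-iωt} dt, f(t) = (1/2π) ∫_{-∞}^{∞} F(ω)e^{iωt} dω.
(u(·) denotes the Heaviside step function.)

F[g](ω) = \frac{8 \left(i \left(\omega - 10\right) + 15\right)}{\left(\left(i \left(\omega - 10\right) + 15\right)^{2} + 16\right)^{2}}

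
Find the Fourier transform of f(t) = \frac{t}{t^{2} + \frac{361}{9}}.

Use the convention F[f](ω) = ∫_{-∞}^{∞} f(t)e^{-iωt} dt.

F(ω) = - i \pi e^{- \frac{19 \left|{\omega}\right|}{3}} \operatorname{sign}{\left(\omega \right)}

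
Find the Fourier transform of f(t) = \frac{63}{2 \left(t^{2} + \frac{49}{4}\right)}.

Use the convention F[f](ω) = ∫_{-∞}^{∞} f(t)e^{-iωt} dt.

F(ω) = 9 \pi e^{- \frac{7 \left|{\omega}\right|}{2}}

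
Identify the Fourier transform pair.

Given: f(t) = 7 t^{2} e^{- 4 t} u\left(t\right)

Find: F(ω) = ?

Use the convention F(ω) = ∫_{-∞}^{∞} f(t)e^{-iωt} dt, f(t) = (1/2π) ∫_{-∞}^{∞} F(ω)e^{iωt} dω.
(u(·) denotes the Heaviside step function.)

F(ω) = \frac{14}{\left(i \omega + 4\right)^{3}}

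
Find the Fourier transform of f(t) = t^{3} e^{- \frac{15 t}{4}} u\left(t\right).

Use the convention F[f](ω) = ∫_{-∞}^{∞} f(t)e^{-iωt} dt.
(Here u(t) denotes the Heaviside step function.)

F(ω) = \frac{1536}{\left(4 i \omega + 15\right)^{4}}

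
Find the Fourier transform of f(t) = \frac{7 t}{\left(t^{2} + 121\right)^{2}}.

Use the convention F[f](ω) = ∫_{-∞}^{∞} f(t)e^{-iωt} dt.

F(ω) = - \frac{7 i \pi \omega e^{- 11 \left|{\omega}\right|}}{22}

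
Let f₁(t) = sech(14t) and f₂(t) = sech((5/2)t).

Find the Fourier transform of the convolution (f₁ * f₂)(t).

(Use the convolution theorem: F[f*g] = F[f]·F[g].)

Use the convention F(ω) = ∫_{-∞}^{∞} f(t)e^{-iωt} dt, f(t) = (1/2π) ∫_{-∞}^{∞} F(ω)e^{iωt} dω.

F[f₁*f₂](ω) = \frac{\pi^{2}}{35 \cosh{\left(\frac{\pi \omega}{28} \right)} \cosh{\left(\frac{\pi \omega}{5} \right)}}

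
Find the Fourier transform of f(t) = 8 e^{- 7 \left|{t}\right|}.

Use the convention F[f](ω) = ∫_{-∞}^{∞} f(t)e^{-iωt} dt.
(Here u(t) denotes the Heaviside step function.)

F(ω) = \frac{112}{\omega^{2} + 49}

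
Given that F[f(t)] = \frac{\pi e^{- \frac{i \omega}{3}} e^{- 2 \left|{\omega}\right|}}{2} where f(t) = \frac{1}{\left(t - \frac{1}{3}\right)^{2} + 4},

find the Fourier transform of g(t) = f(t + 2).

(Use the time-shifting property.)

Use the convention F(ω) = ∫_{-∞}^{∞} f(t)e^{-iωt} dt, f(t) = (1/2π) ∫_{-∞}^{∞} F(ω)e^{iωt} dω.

F[g](ω) = \frac{\pi e^{\frac{5 i \omega}{3} - 2 \left|{\omega}\right|}}{2}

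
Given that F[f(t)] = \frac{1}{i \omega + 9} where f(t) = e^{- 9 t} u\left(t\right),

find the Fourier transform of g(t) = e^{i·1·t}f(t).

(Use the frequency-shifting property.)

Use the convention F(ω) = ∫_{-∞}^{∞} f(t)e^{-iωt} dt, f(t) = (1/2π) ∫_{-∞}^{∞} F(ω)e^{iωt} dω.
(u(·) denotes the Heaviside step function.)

F[g](ω) = \frac{1}{i \left(\omega - 1\right) + 9}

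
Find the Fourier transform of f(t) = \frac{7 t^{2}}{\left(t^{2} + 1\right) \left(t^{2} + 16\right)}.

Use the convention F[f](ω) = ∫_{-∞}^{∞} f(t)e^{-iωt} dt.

F(ω) = \frac{7 \pi \left(4 - e^{3 \left|{\omega}\right|}\right) e^{- 4 \left|{\omega}\right|}}{15}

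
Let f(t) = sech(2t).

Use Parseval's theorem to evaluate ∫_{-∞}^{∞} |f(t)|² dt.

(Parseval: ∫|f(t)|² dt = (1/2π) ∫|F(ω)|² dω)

∫|f(t)|² dt = 1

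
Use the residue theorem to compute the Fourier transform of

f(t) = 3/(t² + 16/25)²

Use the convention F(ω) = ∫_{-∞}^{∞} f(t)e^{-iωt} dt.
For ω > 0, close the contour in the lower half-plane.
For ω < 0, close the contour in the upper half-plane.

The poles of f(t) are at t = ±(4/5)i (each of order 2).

Let g(z) = f(z)e^{-iωz}; for large |z| the factor e^{-iωz} decays in the lower half-plane when ω > 0 and in the upper half-plane when ω < 0.

Case ω > 0 (lower half-plane, clockwise contour ⇒ F(ω) = -2πi·ΣRes):
  Res_{z = - \frac{4 i}{5}} g(z) = \frac{75 i \left(4 \omega + 5\right) e^{- \frac{4 \omega}{5}}}{256} (pole of order 2)
  F(ω) = -2πi·ΣRes = \frac{75 \pi \left(4 \omega + 5\right) e^{- \frac{4 \omega}{5}}}{128}

Case ω < 0 (upper half-plane, counterclockwise contour ⇒ F(ω) = +2πi·ΣRes):
  Res_{z = \frac{4 i}{5}} g(z) = \frac{75 i \left(4 \omega - 5\right) e^{\frac{4 \omega}{5}}}{256} (pole of order 2)
  F(ω) = 2πi·ΣRes = \frac{75 \pi \left(5 - 4 \omega\right) e^{\frac{4 \omega}{5}}}{128}

Both cases combine into a single formula in |ω|:

F(ω) = \frac{75 \pi \left(4 \left|{\omega}\right| + 5\right) e^{- \frac{4 \left|{\omega}\right|}{5}}}{128}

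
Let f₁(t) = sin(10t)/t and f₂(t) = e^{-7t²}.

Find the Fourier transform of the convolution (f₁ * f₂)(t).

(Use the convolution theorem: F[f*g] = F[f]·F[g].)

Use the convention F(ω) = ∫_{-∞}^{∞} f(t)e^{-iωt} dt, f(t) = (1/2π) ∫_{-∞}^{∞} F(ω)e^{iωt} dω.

F[f₁*f₂](ω) = \begin{cases} \frac{\sqrt{7} \pi^{\frac{3}{2}} e^{- \frac{\omega^{2}}{28}}}{7} & \text{for}\: \omega > -10 \wedge \omega < 10 \\0 & \text{otherwise} \end{cases}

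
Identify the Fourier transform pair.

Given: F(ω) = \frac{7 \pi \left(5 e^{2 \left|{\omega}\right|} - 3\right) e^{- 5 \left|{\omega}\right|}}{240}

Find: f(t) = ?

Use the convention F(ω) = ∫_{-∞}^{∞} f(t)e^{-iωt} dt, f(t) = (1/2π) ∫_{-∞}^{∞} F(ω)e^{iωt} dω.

f(t) = \frac{7}{\left(t^{2} + 9\right) \left(t^{2} + 25\right)}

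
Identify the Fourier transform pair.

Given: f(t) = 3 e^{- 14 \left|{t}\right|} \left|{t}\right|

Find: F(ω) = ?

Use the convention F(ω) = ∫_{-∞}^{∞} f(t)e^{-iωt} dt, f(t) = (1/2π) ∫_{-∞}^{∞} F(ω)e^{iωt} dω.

F(ω) = \frac{6 \left(196 - \omega^{2}\right)}{\left(\omega^{2} + 196\right)^{2}}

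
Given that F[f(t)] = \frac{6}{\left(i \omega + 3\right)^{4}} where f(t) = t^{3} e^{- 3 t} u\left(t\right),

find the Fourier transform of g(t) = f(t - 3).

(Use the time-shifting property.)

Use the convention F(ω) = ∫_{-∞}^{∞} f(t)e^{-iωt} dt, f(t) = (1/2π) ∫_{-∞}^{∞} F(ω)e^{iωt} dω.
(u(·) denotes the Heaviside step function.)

F[g](ω) = \frac{6 e^{- 3 i \omega}}{\left(i \omega + 3\right)^{4}}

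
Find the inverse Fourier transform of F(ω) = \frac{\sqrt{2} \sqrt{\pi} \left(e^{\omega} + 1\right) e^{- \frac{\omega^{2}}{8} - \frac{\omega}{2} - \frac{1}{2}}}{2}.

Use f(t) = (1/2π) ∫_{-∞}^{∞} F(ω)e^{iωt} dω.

f(t) = 2 e^{- 2 t^{2}} \cos{\left(2 t \right)}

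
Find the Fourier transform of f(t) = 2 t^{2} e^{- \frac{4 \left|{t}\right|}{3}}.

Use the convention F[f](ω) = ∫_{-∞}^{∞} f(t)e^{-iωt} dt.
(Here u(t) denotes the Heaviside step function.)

F(ω) = \frac{864 \left(16 - 27 \omega^{2}\right)}{\left(9 \omega^{2} + 16\right)^{3}}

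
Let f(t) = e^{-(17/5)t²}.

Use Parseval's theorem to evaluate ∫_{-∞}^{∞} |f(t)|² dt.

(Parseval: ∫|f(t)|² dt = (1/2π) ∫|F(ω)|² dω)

∫|f(t)|² dt = \frac{\sqrt{170} \sqrt{\pi}}{34}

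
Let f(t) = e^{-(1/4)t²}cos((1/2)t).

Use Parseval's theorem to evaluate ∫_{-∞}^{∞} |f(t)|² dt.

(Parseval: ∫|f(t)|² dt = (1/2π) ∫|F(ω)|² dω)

∫|f(t)|² dt = \frac{\sqrt{2} \sqrt{\pi} \left(1 + e^{\frac{1}{2}}\right)}{2 e^{\frac{1}{2}}}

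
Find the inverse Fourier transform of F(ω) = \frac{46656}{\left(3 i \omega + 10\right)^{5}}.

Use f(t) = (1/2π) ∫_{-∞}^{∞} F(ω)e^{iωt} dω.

f(t) = 8 t^{4} e^{- \frac{10 t}{3}} u\left(t\right)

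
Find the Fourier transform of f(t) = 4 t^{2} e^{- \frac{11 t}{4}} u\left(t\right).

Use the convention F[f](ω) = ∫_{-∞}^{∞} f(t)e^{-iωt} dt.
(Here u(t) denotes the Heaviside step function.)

F(ω) = \frac{512}{\left(4 i \omega + 11\right)^{3}}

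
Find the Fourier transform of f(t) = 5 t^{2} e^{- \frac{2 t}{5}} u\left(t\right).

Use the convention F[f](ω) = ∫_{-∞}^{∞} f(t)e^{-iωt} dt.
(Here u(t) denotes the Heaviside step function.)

F(ω) = \frac{1250}{\left(5 i \omega + 2\right)^{3}}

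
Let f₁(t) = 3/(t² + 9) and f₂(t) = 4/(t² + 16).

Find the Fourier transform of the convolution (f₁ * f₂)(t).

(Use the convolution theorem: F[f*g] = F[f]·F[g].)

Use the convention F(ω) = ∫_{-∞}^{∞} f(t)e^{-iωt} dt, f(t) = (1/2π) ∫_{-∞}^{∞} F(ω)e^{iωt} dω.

F[f₁*f₂](ω) = \pi^{2} e^{- 7 \left|{\omega}\right|}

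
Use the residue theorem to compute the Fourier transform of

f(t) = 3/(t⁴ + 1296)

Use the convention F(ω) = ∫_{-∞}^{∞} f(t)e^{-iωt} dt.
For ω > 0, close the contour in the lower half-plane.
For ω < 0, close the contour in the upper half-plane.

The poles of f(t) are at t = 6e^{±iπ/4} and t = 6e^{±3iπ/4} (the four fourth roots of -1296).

Let g(z) = f(z)e^{-iωz}; for large |z| the factor e^{-iωz} decays in the lower half-plane when ω > 0 and in the upper half-plane when ω < 0.

Case ω > 0 (lower half-plane, clockwise contour ⇒ F(ω) = -2πi·ΣRes):
  Res_{z = - 3 \sqrt{2} - 3 \sqrt{2} i} g(z) = \frac{\sqrt{2} i \left(1 - i\right) e^{3 \sqrt{2} \omega \left(-1 + i\right)}}{576}
  Res_{z = 3 \sqrt{2} - 3 \sqrt{2} i} g(z) = \frac{\sqrt{2} i \left(1 + i\right) e^{- 3 \sqrt{2} \omega \left(1 + i\right)}}{576}
  F(ω) = -2πi·ΣRes = \frac{\sqrt{2} \pi \left(1 - i\right) \left(e^{6 \sqrt{2} i \omega} + i\right) e^{- 3 \sqrt{2} \omega \left(1 + i\right)}}{288} = \frac{\pi e^{- 3 \sqrt{2} \omega} \sin{\left(3 \sqrt{2} \omega + \frac{\pi}{4} \right)}}{72}

Case ω < 0 (upper half-plane, counterclockwise contour ⇒ F(ω) = +2πi·ΣRes):
  Res_{z = 3 \sqrt{2} + 3 \sqrt{2} i} g(z) = \frac{\sqrt{2} i \left(-1 + i\right) e^{3 \sqrt{2} \omega \left(1 - i\right)}}{576}
  Res_{z = - 3 \sqrt{2} + 3 \sqrt{2} i} g(z) = \frac{\sqrt{2} \left(1 - i\right) e^{3 \sqrt{2} \omega \left(1 + i\right)}}{576}
  F(ω) = 2πi·ΣRes = - \frac{\sqrt{2} i \pi \left(i \left(1 - i\right) e^{3 \sqrt{2} \omega \left(1 - i\right)} - \left(1 - i\right) e^{3 \sqrt{2} \omega \left(1 + i\right)}\right)}{288} = \frac{\pi e^{3 \sqrt{2} \omega} \cos{\left(3 \sqrt{2} \omega + \frac{\pi}{4} \right)}}{72}

Both cases combine into a single formula in |ω|:

F(ω) = \frac{\pi e^{- 3 \sqrt{2} \left|{\omega}\right|} \sin{\left(3 \sqrt{2} \left|{\omega}\right| + \frac{\pi}{4} \right)}}{72}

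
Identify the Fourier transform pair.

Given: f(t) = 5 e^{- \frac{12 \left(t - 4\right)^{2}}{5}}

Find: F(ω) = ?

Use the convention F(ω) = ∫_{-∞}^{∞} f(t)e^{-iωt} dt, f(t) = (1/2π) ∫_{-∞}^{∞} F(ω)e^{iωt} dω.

F(ω) = \frac{5 \sqrt{15} \sqrt{\pi} e^{- \frac{\omega \left(5 \omega + 192 i\right)}{48}}}{6}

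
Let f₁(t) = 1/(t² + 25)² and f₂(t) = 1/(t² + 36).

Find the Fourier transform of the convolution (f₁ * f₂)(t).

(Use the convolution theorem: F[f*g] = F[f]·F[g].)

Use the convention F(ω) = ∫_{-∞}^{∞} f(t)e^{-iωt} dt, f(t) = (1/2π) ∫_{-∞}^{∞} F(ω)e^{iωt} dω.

F[f₁*f₂](ω) = \frac{\pi^{2} \left(5 \left|{\omega}\right| + 1\right) e^{- 11 \left|{\omega}\right|}}{1500}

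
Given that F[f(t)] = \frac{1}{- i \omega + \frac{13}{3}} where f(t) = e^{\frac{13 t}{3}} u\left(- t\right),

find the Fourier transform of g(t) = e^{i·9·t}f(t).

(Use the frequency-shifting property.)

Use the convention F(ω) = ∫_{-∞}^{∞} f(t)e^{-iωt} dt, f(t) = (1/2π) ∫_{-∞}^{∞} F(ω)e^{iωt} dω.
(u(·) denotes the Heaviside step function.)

F[g](ω) = - \frac{3}{3 i \left(\omega - 9\right) - 13}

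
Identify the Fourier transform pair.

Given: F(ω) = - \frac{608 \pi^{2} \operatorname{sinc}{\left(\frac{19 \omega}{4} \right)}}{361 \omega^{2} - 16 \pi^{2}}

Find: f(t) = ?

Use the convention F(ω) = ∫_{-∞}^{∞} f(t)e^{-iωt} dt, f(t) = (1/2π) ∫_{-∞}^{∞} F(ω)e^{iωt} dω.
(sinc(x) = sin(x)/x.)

f(t) = 8 \left(\begin{cases} \frac{\cos{\left(\frac{4 \pi t}{19} \right)}}{2} + \frac{1}{2} & \text{for}\: \left|{t}\right| < \frac{19}{4} \\0 & \text{otherwise} \end{cases}\right)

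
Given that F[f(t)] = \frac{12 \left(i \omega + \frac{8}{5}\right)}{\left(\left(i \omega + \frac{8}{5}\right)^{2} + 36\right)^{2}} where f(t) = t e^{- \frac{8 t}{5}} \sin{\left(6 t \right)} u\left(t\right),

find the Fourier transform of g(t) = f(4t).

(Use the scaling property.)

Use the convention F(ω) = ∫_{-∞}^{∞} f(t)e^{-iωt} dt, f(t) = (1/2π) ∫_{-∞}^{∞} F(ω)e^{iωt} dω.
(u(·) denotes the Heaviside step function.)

F[g](ω) = \frac{24000 \left(5 i \omega + 32\right)}{\left(\left(5 i \omega + 32\right)^{2} + 14400\right)^{2}}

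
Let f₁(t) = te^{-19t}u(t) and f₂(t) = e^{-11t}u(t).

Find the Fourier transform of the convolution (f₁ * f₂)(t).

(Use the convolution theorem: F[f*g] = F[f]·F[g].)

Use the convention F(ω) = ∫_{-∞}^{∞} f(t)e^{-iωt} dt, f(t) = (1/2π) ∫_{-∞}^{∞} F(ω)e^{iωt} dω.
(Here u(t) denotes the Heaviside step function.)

F[f₁*f₂](ω) = \frac{1}{\left(i \omega + 11\right) \left(i \omega + 19\right)^{2}}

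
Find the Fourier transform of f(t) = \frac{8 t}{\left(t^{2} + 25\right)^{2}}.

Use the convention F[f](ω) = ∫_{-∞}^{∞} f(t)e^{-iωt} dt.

F(ω) = - \frac{4 i \pi \omega e^{- 5 \left|{\omega}\right|}}{5}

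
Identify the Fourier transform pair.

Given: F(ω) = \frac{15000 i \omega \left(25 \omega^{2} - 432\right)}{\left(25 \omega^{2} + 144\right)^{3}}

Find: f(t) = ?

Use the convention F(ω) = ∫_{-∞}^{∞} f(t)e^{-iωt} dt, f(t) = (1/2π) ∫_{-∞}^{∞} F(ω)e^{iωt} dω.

f(t) = 6 t e^{- \frac{12 \left|{t}\right|}{5}} \left|{t}\right|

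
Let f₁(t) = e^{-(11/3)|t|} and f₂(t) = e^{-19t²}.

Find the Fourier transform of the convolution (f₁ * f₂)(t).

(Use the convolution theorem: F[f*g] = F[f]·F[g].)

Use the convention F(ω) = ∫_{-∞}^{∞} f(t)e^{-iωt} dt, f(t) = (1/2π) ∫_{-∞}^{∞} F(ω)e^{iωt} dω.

F[f₁*f₂](ω) = \frac{66 \sqrt{19} \sqrt{\pi} e^{- \frac{\omega^{2}}{76}}}{19 \left(9 \omega^{2} + 121\right)}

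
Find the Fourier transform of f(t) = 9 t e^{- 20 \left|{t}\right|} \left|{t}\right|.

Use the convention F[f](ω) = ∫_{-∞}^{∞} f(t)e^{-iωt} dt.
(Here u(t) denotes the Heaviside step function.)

F(ω) = \frac{36 i \omega \left(\omega^{2} - 1200\right)}{\left(\omega^{2} + 400\right)^{3}}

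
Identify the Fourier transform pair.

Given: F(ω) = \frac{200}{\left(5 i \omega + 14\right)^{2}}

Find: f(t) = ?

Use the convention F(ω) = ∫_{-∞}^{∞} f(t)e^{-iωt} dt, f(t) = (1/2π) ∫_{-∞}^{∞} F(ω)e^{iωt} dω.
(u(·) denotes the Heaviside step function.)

f(t) = 8 t e^{- \frac{14 t}{5}} u\left(t\right)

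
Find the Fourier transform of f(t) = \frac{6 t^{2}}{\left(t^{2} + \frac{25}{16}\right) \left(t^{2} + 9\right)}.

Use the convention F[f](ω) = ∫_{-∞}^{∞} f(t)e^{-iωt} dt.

F(ω) = \frac{288 \pi e^{- 3 \left|{\omega}\right|}}{119} - \frac{120 \pi e^{- \frac{5 \left|{\omega}\right|}{4}}}{119}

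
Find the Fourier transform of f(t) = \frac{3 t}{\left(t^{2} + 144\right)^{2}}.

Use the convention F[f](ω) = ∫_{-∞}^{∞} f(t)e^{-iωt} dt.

F(ω) = - \frac{i \pi \omega e^{- 12 \left|{\omega}\right|}}{8}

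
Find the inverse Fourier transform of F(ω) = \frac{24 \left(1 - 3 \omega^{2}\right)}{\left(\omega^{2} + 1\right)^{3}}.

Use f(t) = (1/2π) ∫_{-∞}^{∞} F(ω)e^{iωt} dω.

f(t) = 6 t^{2} e^{- \left|{t}\right|}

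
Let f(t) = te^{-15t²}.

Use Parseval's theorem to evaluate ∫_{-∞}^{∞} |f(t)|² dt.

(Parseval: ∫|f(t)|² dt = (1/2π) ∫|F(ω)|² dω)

∫|f(t)|² dt = \frac{\sqrt{30} \sqrt{\pi}}{1800}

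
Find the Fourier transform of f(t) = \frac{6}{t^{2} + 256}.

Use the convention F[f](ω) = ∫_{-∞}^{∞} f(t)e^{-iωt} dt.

F(ω) = \frac{3 \pi e^{- 16 \left|{\omega}\right|}}{8}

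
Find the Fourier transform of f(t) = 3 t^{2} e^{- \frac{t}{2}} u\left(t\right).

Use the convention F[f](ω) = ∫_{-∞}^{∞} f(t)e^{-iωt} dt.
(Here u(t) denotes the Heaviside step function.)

F(ω) = \frac{48}{\left(2 i \omega + 1\right)^{3}}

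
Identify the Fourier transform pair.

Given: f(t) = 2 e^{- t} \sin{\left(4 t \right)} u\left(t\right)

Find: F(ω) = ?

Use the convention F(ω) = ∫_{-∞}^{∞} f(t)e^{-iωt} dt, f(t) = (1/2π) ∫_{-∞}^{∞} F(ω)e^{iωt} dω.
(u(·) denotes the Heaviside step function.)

F(ω) = \frac{8}{\left(i \omega + 1\right)^{2} + 16}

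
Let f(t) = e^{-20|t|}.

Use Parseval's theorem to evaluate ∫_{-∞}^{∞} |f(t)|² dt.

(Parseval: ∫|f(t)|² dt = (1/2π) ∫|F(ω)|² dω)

∫|f(t)|² dt = \frac{1}{20}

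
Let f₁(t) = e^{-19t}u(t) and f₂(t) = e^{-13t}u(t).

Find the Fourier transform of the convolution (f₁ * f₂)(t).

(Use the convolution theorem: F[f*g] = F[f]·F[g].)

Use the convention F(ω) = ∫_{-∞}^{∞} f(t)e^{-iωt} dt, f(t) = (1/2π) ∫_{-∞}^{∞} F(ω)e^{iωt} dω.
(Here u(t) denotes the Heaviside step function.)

F[f₁*f₂](ω) = \frac{1}{\left(i \omega + 13\right) \left(i \omega + 19\right)}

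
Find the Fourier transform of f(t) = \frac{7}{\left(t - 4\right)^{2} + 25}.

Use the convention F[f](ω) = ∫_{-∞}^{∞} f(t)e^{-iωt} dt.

F(ω) = \frac{7 \pi e^{- 4 i \omega - 5 \left|{\omega}\right|}}{5}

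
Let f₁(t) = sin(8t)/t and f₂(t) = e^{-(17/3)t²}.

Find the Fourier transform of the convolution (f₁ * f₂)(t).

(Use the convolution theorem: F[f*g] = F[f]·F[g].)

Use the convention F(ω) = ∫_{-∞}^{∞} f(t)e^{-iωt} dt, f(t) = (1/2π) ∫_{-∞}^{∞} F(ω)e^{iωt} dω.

F[f₁*f₂](ω) = \begin{cases} \frac{\sqrt{51} \pi^{\frac{3}{2}} e^{- \frac{3 \omega^{2}}{68}}}{17} & \text{for}\: \omega > -8 \wedge \omega < 8 \\0 & \text{otherwise} \end{cases}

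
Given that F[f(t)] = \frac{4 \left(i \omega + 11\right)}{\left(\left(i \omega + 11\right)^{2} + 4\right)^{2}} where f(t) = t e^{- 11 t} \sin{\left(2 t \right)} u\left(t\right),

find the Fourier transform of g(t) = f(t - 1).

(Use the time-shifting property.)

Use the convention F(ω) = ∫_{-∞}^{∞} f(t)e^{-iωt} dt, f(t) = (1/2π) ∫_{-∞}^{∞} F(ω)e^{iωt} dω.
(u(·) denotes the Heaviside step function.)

F[g](ω) = \frac{4 \left(i \omega + 11\right) e^{- i \omega}}{\left(\left(i \omega + 11\right)^{2} + 4\right)^{2}}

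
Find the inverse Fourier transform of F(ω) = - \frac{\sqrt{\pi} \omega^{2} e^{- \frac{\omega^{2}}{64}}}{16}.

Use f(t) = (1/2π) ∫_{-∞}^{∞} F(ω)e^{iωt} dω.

f(t) = 4 \left(64 t^{2} - 2\right) e^{- 16 t^{2}}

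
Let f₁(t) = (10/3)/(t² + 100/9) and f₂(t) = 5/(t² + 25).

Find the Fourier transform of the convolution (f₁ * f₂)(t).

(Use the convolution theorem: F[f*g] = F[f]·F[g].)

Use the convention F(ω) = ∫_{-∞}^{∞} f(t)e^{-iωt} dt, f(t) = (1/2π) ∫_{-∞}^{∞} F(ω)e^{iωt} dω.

F[f₁*f₂](ω) = \pi^{2} e^{- \frac{25 \left|{\omega}\right|}{3}}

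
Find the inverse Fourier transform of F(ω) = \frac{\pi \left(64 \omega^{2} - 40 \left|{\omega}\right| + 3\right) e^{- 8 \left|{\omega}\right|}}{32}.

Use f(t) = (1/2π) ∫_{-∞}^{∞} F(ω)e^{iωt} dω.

f(t) = \frac{2 t^{4}}{\left(t^{2} + 64\right)^{3}}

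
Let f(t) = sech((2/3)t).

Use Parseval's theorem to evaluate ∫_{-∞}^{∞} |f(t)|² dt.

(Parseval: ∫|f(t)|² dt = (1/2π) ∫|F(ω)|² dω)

∫|f(t)|² dt = 3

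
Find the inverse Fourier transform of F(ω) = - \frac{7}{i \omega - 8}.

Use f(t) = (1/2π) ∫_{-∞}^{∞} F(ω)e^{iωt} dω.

f(t) = 7 e^{8 t} u\left(- t\right)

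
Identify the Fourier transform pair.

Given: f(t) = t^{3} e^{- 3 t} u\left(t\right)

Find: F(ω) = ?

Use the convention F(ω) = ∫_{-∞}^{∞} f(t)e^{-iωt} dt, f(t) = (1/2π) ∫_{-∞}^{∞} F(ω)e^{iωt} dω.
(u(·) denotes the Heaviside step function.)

F(ω) = \frac{6}{\left(i \omega + 3\right)^{4}}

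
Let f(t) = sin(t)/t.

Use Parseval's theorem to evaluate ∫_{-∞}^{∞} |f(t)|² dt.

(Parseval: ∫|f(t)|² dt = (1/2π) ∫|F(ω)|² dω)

∫|f(t)|² dt = \pi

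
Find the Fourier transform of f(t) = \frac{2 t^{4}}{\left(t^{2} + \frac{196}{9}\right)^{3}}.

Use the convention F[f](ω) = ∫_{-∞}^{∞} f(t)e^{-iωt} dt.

F(ω) = \frac{\pi \left(196 \omega^{2} - 210 \left|{\omega}\right| + 27\right) e^{- \frac{14 \left|{\omega}\right|}{3}}}{168}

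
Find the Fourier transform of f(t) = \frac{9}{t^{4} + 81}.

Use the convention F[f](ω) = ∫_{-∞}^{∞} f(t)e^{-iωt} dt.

F(ω) = \frac{\pi e^{- \frac{3 \sqrt{2} \left|{\omega}\right|}{2}} \sin{\left(\frac{3 \sqrt{2} \left|{\omega}\right|}{2} + \frac{\pi}{4} \right)}}{3}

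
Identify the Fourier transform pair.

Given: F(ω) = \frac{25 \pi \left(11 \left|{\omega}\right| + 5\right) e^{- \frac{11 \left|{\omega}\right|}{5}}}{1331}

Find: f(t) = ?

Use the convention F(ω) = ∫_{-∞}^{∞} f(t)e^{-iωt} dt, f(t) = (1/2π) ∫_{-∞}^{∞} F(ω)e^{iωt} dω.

f(t) = \frac{2}{\left(t^{2} + \frac{121}{25}\right)^{2}}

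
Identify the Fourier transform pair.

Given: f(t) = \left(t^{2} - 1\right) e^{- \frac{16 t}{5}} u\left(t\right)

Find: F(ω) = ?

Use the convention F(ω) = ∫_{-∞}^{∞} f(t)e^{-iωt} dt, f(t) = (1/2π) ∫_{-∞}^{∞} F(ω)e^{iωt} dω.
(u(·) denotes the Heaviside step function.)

F(ω) = \frac{5 \left(250 i \omega - \left(5 i \omega + 16\right)^{3} + 800\right)}{\left(5 i \omega + 16\right)^{4}}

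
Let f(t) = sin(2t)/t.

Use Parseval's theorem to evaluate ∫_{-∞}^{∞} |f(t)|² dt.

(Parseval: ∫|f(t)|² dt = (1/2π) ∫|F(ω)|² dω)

∫|f(t)|² dt = 2 \pi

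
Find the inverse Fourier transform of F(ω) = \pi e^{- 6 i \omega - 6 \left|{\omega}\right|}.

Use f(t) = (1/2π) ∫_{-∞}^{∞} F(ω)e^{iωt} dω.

f(t) = \frac{6}{\left(t - 6\right)^{2} + 36}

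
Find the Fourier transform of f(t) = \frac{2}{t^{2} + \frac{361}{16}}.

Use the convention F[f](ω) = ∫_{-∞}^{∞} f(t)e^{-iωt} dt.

F(ω) = \frac{8 \pi e^{- \frac{19 \left|{\omega}\right|}{4}}}{19}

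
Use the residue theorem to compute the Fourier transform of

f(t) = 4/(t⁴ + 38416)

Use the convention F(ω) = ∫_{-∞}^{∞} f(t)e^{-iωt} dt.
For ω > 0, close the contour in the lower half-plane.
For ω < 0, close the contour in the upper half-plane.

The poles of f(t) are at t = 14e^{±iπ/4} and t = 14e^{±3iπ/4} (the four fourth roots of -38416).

Let g(z) = f(z)e^{-iωz}; for large |z| the factor e^{-iωz} decays in the lower half-plane when ω > 0 and in the upper half-plane when ω < 0.

Case ω > 0 (lower half-plane, clockwise contour ⇒ F(ω) = -2πi·ΣRes):
  Res_{z = - 7 \sqrt{2} - 7 \sqrt{2} i} g(z) = \frac{\sqrt{2} i \left(1 - i\right) e^{7 \sqrt{2} \omega \left(-1 + i\right)}}{5488}
  Res_{z = 7 \sqrt{2} - 7 \sqrt{2} i} g(z) = \frac{\sqrt{2} i \left(1 + i\right) e^{- 7 \sqrt{2} \omega \left(1 + i\right)}}{5488}
  F(ω) = -2πi·ΣRes = \frac{\sqrt{2} \pi \left(1 - i\right) \left(e^{14 \sqrt{2} i \omega} + i\right) e^{- 7 \sqrt{2} \omega \left(1 + i\right)}}{2744} = \frac{\pi e^{- 7 \sqrt{2} \omega} \sin{\left(7 \sqrt{2} \omega + \frac{\pi}{4} \right)}}{686}

Case ω < 0 (upper half-plane, counterclockwise contour ⇒ F(ω) = +2πi·ΣRes):
  Res_{z = 7 \sqrt{2} + 7 \sqrt{2} i} g(z) = \frac{\sqrt{2} i \left(-1 + i\right) e^{7 \sqrt{2} \omega \left(1 - i\right)}}{5488}
  Res_{z = - 7 \sqrt{2} + 7 \sqrt{2} i} g(z) = \frac{\sqrt{2} \left(1 - i\right) e^{7 \sqrt{2} \omega \left(1 + i\right)}}{5488}
  F(ω) = 2πi·ΣRes = - \frac{\sqrt{2} i \pi \left(i \left(1 - i\right) e^{7 \sqrt{2} \omega \left(1 - i\right)} - \left(1 - i\right) e^{7 \sqrt{2} \omega \left(1 + i\right)}\right)}{2744} = \frac{\pi e^{7 \sqrt{2} \omega} \cos{\left(7 \sqrt{2} \omega + \frac{\pi}{4} \right)}}{686}

Both cases combine into a single formula in |ω|:

F(ω) = \frac{\pi e^{- 7 \sqrt{2} \left|{\omega}\right|} \sin{\left(7 \sqrt{2} \left|{\omega}\right| + \frac{\pi}{4} \right)}}{686}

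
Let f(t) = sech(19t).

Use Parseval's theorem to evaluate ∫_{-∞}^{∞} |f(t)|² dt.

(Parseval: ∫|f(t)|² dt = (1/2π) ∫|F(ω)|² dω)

∫|f(t)|² dt = \frac{2}{19}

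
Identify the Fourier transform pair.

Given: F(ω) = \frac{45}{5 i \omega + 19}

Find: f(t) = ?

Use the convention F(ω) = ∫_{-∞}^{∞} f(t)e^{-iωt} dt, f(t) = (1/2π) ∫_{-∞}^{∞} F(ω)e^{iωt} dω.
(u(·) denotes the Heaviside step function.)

f(t) = 9 e^{- \frac{19 t}{5}} u\left(t\right)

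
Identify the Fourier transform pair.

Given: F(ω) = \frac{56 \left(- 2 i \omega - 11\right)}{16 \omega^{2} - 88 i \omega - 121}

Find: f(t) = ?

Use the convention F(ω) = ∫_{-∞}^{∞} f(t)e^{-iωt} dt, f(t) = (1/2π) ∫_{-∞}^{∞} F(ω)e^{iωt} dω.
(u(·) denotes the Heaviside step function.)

f(t) = 7 \left(\frac{11 t}{4} + 1\right) e^{- \frac{11 t}{4}} u\left(t\right)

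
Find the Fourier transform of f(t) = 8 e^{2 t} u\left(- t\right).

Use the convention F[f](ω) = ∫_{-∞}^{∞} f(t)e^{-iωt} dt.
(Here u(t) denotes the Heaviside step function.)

F(ω) = - \frac{8}{i \omega - 2}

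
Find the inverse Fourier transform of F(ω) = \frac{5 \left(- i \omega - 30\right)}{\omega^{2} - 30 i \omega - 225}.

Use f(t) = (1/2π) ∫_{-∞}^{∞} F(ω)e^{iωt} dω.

f(t) = 5 \left(15 t + 1\right) e^{- 15 t} u\left(t\right)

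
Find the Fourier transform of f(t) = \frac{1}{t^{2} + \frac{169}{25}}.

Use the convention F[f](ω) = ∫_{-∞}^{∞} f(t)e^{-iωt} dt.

F(ω) = \frac{5 \pi e^{- \frac{13 \left|{\omega}\right|}{5}}}{13}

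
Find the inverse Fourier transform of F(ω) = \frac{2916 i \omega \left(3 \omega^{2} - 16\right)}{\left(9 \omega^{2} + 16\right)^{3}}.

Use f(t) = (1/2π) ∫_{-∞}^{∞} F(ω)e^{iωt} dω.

f(t) = 3 t e^{- \frac{4 \left|{t}\right|}{3}} \left|{t}\right|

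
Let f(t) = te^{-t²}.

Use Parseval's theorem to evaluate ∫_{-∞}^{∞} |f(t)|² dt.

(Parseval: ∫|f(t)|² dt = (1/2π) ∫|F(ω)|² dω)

∫|f(t)|² dt = \frac{\sqrt{2} \sqrt{\pi}}{8}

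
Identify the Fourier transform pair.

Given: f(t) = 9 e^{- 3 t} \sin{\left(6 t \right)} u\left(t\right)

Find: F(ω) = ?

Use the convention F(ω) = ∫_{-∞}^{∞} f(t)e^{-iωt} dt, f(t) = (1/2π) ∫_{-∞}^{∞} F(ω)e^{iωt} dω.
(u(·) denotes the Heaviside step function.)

F(ω) = \frac{54}{\left(i \omega + 3\right)^{2} + 36}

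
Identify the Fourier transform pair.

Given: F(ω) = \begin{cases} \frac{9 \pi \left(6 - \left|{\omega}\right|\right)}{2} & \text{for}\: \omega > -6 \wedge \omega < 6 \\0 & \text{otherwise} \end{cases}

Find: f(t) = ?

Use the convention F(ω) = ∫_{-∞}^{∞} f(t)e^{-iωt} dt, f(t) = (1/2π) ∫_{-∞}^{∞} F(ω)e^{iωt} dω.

f(t) = \frac{9 \sin^{2}{\left(3 t \right)}}{t^{2}}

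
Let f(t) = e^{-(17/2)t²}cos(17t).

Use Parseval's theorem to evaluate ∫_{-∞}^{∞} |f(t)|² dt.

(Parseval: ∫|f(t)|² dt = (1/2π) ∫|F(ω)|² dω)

∫|f(t)|² dt = \frac{\sqrt{17} \sqrt{\pi} \left(1 + e^{17}\right)}{34 e^{17}}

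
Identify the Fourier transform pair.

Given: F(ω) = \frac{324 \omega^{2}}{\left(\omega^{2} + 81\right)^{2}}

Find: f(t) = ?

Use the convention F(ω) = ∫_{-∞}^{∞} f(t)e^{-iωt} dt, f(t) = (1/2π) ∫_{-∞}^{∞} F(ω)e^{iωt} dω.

f(t) = 9 \left(1 - 9 \left|{t}\right|\right) e^{- 9 \left|{t}\right|}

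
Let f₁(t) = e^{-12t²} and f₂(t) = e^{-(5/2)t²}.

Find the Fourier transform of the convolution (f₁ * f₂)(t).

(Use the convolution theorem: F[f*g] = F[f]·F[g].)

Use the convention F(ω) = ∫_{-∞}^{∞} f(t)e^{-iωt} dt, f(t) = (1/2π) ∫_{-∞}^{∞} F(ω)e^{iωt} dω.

F[f₁*f₂](ω) = \frac{\sqrt{30} \pi e^{- \frac{29 \omega^{2}}{240}}}{30}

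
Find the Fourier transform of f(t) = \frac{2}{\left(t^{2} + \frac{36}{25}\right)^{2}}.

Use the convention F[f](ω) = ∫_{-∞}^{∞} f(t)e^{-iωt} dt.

F(ω) = \frac{25 \pi \left(6 \left|{\omega}\right| + 5\right) e^{- \frac{6 \left|{\omega}\right|}{5}}}{216}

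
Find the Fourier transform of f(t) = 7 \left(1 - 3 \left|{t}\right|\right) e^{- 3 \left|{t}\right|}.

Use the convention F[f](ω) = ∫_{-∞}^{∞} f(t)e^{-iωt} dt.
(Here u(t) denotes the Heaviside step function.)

F(ω) = \frac{84 \omega^{2}}{\left(\omega^{2} + 9\right)^{2}}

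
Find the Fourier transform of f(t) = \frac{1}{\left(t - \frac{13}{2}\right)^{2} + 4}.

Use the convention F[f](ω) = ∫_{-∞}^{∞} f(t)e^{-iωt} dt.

F(ω) = \frac{\pi e^{- \frac{13 i \omega}{2} - 2 \left|{\omega}\right|}}{2}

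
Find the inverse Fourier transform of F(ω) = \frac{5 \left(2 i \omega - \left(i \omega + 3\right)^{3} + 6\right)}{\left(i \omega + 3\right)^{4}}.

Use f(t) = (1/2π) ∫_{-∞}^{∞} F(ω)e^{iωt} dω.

f(t) = 5 \left(t^{2} - 1\right) e^{- 3 t} u\left(t\right)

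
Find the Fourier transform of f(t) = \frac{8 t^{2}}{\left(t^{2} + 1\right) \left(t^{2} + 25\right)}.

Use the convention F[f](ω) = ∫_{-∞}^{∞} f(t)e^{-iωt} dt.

F(ω) = \frac{\pi \left(5 - e^{4 \left|{\omega}\right|}\right) e^{- 5 \left|{\omega}\right|}}{3}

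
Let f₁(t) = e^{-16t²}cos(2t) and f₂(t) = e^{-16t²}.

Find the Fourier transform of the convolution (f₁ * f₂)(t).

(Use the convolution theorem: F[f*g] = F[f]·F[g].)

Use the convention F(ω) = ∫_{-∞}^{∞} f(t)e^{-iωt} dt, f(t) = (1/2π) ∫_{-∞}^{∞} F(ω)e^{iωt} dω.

F[f₁*f₂](ω) = \frac{\pi \left(e^{\frac{\omega}{8}} + 1\right) e^{- \frac{\omega^{2}}{32} - \frac{\omega}{16} - \frac{1}{16}}}{32}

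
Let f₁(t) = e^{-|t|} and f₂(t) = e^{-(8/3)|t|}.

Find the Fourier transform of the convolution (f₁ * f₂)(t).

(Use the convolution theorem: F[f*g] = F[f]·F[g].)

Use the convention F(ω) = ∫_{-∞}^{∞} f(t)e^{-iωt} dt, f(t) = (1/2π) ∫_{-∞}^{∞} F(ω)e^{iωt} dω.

F[f₁*f₂](ω) = \frac{96}{\left(\omega^{2} + 1\right) \left(9 \omega^{2} + 64\right)}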